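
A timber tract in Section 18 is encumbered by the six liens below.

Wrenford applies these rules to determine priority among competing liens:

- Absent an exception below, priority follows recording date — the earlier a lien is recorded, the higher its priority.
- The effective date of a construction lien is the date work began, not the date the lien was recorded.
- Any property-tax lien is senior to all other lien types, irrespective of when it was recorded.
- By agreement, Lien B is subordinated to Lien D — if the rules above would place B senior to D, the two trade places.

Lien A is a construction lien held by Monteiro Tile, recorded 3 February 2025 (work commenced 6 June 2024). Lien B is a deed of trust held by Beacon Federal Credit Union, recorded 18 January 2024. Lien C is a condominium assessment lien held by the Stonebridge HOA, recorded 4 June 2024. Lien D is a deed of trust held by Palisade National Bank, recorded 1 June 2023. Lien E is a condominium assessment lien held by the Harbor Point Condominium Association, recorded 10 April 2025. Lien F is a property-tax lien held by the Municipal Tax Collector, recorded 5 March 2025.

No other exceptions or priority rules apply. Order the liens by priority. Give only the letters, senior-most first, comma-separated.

Effective dates: A relates back to 6 June 2024 (work commenced).
F is a property-tax lien and takes priority over every other lien.
The other liens, earliest effective date first: D (1 June 2023), B (18 January 2024), C (4 June 2024), A (6 June 2024), E (10 April 2025).
Since B is not senior to D, the subordination leaves the order unchanged.

F, D, B, C, A, E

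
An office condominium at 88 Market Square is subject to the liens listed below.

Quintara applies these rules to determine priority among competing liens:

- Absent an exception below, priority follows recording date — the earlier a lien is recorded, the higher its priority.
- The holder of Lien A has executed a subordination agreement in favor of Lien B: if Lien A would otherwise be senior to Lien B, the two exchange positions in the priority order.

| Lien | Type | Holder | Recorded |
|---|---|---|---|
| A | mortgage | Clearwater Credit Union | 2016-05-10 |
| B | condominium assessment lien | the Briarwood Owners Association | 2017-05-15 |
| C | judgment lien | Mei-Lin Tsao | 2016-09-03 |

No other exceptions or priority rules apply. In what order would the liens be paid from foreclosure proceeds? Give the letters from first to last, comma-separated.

B, C, A

Sorted by effective date: A (2016-05-10), C (2016-09-03), B (2017-05-15).
A would otherwise be senior to B, so under the subordination agreement A and B exchange positions.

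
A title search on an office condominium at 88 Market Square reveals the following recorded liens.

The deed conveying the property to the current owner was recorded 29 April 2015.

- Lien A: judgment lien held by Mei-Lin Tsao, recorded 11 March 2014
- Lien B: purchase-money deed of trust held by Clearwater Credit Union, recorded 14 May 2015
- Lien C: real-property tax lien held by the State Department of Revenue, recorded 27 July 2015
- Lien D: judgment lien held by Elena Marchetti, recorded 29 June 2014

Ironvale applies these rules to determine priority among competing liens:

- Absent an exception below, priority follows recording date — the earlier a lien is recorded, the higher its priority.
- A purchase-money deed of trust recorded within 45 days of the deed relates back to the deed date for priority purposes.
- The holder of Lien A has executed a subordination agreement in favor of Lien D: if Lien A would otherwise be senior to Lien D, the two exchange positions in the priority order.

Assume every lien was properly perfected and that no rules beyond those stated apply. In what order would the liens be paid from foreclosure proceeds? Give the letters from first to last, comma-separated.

Effective dates: B's effective date is the deed date, 29 April 2015.
Sorted by effective date: A (11 March 2014), D (29 June 2014), B (29 April 2015), C (27 July 2015).
A is senior to D before the subordination, so the two trade places.

D, A, B, C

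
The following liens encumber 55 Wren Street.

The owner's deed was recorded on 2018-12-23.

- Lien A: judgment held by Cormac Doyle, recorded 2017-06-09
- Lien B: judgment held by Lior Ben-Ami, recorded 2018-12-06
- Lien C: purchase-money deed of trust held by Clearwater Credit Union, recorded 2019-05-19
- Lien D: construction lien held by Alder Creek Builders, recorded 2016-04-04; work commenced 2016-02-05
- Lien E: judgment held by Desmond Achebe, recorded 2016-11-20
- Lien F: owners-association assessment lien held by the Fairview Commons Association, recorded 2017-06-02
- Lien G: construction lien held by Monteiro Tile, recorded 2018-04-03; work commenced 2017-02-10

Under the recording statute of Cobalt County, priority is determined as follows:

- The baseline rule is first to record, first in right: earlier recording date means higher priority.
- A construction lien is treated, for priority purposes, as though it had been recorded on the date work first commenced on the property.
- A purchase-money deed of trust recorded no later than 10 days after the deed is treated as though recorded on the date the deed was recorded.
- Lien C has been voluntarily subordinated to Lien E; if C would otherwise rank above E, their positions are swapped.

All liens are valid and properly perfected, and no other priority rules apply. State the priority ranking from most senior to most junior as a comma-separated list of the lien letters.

D, E, G, F, A, B, C

Effective dates after the stated exceptions: C missed the 10-day window (147 days after the deed), so its recording date stands; D relates back to 2016-02-05 (work commenced); G is treated as recorded 2017-02-10, the work-commencement date.
Sorted by effective date: D (2016-02-05), E (2016-11-20), G (2017-02-10), F (2017-06-02), A (2017-06-09), B (2018-12-06), C (2019-05-19).
C already ranks below E; the subordination has no effect.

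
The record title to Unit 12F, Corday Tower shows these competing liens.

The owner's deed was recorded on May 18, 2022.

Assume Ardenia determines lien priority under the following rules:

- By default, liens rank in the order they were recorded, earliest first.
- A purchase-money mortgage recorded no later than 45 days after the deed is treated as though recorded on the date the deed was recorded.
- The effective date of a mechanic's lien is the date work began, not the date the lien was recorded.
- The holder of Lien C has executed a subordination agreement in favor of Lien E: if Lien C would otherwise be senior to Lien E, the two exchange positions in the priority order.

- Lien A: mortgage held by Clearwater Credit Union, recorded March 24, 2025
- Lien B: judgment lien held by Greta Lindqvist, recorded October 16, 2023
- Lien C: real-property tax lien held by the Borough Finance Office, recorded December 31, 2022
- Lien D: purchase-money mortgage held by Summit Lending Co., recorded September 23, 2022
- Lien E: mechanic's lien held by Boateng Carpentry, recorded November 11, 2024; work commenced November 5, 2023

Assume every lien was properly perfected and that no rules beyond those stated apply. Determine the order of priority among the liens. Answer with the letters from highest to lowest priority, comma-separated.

Effective dates after the stated exceptions: D was recorded 128 days after the deed — beyond 45 days — so no relation-back applies; E is treated as recorded November 5, 2023, the work-commencement date.
By effective date, earliest first: D (September 23, 2022), C (December 31, 2022), B (October 16, 2023), E (November 5, 2023), A (March 24, 2025).
The subordination applies — C was senior to E — so C and E swap.

D, E, B, C, A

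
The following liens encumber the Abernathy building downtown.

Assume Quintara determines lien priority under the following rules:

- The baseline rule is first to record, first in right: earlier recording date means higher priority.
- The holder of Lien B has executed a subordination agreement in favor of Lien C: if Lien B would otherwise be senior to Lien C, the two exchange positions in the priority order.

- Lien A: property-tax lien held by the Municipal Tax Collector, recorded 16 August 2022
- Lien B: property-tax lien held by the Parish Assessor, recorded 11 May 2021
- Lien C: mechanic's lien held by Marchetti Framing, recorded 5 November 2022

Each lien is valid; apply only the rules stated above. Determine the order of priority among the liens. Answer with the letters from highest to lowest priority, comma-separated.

By effective date: B (11 May 2021), A (16 August 2022), C (5 November 2022).
B is senior to C before the subordination, so the two trade places.

C, A, B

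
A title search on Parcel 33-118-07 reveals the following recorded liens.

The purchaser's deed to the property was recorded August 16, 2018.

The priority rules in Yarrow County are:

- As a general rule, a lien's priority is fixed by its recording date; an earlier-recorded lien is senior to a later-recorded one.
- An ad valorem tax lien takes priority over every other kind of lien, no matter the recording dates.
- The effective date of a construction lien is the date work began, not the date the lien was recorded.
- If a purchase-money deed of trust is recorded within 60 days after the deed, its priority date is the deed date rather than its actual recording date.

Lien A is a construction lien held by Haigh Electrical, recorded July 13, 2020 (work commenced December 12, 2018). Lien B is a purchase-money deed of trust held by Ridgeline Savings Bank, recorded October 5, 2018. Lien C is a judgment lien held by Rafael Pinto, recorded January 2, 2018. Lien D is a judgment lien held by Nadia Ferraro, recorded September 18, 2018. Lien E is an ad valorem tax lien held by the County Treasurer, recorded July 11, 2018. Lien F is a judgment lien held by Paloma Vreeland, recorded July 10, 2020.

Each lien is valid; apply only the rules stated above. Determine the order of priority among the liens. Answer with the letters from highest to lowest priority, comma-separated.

E, C, B, D, A, F

Effective dates: A's effective date is December 12, 2018, when work began; B relates back to the deed date August 16, 2018.
E is an ad valorem tax lien, so it outranks all other liens regardless of date.
Ordering the rest by effective date: C (January 2, 2018), B (August 16, 2018), D (September 18, 2018), A (December 12, 2018), F (July 10, 2020).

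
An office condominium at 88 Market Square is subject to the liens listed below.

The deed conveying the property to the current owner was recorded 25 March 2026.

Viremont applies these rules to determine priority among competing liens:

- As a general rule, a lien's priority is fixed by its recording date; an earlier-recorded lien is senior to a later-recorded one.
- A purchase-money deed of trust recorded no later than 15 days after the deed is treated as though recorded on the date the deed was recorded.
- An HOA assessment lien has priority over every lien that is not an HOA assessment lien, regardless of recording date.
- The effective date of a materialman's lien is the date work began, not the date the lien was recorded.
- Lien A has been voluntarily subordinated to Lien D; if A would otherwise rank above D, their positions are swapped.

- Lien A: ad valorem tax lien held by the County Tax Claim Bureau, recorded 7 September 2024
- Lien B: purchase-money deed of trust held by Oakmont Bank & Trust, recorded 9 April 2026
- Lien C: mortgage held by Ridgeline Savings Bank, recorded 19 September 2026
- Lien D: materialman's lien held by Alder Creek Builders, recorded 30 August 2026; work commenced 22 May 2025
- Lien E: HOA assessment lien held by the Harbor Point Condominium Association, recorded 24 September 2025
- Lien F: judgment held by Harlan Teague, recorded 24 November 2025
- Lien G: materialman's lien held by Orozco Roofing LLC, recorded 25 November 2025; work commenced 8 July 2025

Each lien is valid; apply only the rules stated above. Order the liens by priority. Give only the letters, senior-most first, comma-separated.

E, D, A, G, F, B, C

Effective dates: B's effective date is the deed date, 25 March 2026; D's effective date is 22 May 2025, when work began; G relates back to 8 July 2025 (work commenced).
E, as an HOA assessment lien, has superpriority and ranks first.
Among the remaining liens, by effective date: A (7 September 2024), D (22 May 2025), G (8 July 2025), F (24 November 2025), B (25 March 2026), C (19 September 2026).
The subordination applies — A was senior to D — so A and D swap.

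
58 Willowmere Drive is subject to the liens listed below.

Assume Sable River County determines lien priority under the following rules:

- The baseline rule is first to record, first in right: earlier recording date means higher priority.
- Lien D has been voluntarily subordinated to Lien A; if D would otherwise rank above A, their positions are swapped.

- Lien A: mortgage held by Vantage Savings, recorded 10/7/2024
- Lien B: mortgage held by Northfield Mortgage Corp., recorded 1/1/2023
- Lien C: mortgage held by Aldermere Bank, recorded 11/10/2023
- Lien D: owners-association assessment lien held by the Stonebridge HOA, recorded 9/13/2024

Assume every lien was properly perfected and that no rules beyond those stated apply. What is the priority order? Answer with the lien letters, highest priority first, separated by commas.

Ordering by effective date: B (1/1/2023), C (11/10/2023), D (9/13/2024), A (10/7/2024).
The subordination applies — D was senior to A — so D and A swap.

B, C, A, D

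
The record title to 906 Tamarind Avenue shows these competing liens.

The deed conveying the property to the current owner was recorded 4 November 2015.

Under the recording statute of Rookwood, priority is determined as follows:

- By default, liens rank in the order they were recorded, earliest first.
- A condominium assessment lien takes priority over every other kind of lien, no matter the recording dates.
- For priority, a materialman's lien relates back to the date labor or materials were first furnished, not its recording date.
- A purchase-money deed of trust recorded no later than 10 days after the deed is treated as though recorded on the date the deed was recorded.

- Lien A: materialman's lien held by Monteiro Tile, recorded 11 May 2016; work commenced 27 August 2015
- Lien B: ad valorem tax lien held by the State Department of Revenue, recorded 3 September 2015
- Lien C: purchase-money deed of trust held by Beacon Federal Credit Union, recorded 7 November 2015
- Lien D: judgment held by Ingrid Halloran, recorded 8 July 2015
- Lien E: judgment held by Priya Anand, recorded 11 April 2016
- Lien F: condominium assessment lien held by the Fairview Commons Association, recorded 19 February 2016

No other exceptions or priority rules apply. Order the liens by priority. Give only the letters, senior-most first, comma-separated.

F, D, A, B, C, E

Effective dates after the stated exceptions: A's effective date is 27 August 2015, when work began; C was recorded within the 10-day window, so its effective date is the deed date 4 November 2015.
F is a condominium assessment lien and takes priority over every other lien.
Among the remaining liens, by effective date: D (8 July 2015), A (27 August 2015), B (3 September 2015), C (4 November 2015), E (11 April 2016).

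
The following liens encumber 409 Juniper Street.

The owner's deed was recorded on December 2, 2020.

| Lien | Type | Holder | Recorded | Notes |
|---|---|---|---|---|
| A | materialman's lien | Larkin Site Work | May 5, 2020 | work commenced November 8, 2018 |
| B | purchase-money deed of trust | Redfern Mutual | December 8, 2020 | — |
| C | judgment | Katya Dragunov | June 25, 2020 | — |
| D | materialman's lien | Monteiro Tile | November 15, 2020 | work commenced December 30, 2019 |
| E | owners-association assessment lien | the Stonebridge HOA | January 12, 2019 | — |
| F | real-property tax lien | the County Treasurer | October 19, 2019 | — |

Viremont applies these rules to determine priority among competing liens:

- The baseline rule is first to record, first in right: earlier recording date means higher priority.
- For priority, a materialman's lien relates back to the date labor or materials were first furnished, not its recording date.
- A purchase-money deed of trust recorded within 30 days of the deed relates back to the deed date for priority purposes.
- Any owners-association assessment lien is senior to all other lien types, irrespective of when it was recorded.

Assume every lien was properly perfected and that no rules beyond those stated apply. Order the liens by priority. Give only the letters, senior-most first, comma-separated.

E, A, F, D, C, B

Adjusting effective dates: A's effective date is November 8, 2018, when work began; B's effective date is the deed date, December 2, 2020; D is treated as recorded December 30, 2019, the work-commencement date.
As an owners-association assessment lien, E is senior to every other lien.
The other liens, earliest effective date first: A (November 8, 2018), F (October 19, 2019), D (December 30, 2019), C (June 25, 2020), B (December 2, 2020).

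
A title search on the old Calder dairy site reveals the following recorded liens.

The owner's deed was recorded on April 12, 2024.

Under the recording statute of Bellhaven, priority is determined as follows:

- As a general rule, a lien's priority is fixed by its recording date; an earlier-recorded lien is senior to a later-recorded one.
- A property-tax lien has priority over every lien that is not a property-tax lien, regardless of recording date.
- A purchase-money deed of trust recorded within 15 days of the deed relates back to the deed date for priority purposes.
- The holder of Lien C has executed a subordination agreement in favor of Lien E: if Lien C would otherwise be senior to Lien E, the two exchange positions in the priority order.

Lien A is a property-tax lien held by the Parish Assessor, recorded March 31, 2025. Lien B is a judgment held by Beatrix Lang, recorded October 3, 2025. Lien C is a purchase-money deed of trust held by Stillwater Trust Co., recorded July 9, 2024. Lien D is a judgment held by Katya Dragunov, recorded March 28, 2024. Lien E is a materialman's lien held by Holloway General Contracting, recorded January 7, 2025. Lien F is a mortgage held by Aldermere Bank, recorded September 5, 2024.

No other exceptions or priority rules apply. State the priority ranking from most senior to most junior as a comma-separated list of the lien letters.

A, D, E, F, C, B

First, effective dates: C was recorded 88 days after the deed, outside the 15-day window, so it keeps its recording date.
A is a property-tax lien, so it outranks all other liens regardless of date.
Ordering the rest by effective date: D (March 28, 2024), C (July 9, 2024), F (September 5, 2024), E (January 7, 2025), B (October 3, 2025).
C is senior to E before the subordination, so the two trade places.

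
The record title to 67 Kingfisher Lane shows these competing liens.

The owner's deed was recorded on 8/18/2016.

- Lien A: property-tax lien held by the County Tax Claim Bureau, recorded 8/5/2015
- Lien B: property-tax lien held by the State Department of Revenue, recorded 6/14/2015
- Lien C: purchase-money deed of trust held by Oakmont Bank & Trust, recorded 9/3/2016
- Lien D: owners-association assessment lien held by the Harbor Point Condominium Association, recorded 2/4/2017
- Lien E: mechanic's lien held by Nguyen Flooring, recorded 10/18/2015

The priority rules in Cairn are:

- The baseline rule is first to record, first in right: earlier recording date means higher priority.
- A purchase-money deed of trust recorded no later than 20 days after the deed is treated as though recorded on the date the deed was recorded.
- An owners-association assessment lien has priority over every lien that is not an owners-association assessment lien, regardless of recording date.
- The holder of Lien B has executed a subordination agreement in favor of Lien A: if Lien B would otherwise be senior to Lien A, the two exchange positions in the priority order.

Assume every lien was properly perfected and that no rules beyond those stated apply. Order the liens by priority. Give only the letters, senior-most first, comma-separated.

Adjusting effective dates: C's effective date is the deed date, 8/18/2016.
D, as an owners-association assessment lien, has superpriority and ranks first.
Remaining liens by effective date: B (6/14/2015), A (8/5/2015), E (10/18/2015), C (8/18/2016).
B would otherwise be senior to A, so under the subordination agreement B and A exchange positions.

D, A, B, E, C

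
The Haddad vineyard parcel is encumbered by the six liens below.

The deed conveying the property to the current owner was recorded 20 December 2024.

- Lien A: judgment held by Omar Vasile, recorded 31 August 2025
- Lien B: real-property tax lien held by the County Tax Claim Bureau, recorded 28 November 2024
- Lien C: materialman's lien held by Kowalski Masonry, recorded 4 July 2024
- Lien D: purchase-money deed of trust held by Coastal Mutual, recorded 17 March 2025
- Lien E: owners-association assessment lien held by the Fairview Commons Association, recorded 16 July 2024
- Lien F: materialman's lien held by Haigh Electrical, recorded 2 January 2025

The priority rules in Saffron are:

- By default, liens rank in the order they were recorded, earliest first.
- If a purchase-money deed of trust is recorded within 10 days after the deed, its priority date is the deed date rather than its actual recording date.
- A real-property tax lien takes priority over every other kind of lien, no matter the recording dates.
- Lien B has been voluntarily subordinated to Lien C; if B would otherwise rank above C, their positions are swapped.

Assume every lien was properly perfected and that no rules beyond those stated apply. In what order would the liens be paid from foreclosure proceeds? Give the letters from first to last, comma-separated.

C, B, E, F, D, A

Effective dates after the stated exceptions: D was recorded 87 days after the deed, outside the 10-day window, so it keeps its recording date.
B is a real-property tax lien and takes priority over every other lien.
Ordering the rest by effective date: C (4 July 2024), E (16 July 2024), F (2 January 2025), D (17 March 2025), A (31 August 2025).
Because B would otherwise rank above C, the subordination swaps them.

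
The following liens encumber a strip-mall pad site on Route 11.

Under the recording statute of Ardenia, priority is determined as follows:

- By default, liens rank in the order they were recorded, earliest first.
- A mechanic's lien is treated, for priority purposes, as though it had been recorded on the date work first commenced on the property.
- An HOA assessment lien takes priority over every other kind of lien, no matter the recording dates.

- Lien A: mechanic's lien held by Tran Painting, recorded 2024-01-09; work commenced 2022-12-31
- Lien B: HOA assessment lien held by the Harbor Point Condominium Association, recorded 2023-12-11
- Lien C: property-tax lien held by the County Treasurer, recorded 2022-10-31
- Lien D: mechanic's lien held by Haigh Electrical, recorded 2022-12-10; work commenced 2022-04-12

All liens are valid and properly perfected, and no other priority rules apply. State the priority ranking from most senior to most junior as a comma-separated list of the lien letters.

Effective dates: A is treated as recorded 2022-12-31, the work-commencement date; D's effective date is 2022-04-12, when work began.
B is an HOA assessment lien, so it outranks all other liens regardless of date.
Remaining liens by effective date: D (2022-04-12), C (2022-10-31), A (2022-12-31).

B, D, C, A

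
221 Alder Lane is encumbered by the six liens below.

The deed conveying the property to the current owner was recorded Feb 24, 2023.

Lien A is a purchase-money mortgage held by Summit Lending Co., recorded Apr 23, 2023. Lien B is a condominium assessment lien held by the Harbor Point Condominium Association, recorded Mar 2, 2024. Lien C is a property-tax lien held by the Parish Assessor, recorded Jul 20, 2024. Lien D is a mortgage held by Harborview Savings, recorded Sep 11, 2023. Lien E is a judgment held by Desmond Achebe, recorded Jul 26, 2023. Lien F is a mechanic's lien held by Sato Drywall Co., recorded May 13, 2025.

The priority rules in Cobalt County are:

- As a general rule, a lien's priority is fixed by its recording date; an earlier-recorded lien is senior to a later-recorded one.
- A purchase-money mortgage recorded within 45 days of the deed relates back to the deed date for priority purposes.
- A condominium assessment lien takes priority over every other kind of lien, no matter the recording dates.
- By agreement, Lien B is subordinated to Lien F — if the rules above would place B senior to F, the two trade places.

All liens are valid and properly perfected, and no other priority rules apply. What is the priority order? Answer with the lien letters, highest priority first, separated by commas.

F, A, E, D, C, B

Adjusting effective dates: A was recorded 58 days after the deed — beyond 45 days — so no relation-back applies.
B, as a condominium assessment lien, has superpriority and ranks first.
Among the remaining liens, by effective date: A (Apr 23, 2023), E (Jul 26, 2023), D (Sep 11, 2023), C (Jul 20, 2024), F (May 13, 2025).
B is senior to F before the subordination, so the two trade places.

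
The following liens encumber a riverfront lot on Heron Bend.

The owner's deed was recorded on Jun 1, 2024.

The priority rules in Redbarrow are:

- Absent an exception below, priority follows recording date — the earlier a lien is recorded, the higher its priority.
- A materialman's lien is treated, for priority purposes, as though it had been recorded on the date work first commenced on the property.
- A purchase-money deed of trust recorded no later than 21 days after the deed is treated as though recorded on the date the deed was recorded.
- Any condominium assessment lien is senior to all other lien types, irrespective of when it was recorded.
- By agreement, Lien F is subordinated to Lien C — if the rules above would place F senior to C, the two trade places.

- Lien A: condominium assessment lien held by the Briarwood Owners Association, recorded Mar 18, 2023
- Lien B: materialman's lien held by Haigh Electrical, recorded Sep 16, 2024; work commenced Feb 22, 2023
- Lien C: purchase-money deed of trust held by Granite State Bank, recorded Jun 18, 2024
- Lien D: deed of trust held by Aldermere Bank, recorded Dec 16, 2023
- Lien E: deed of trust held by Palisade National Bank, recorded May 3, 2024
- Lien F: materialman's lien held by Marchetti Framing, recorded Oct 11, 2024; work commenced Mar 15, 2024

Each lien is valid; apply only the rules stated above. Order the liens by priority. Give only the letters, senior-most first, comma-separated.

Adjusting effective dates: B relates back to Feb 22, 2023 (work commenced); C's effective date is the deed date, Jun 1, 2024; F relates back to Mar 15, 2024 (work commenced).
A is a condominium assessment lien and takes priority over every other lien.
Among the remaining liens, by effective date: B (Feb 22, 2023), D (Dec 16, 2023), F (Mar 15, 2024), E (May 3, 2024), C (Jun 1, 2024).
F would otherwise be senior to C, so under the subordination agreement F and C exchange positions.

A, B, D, C, E, F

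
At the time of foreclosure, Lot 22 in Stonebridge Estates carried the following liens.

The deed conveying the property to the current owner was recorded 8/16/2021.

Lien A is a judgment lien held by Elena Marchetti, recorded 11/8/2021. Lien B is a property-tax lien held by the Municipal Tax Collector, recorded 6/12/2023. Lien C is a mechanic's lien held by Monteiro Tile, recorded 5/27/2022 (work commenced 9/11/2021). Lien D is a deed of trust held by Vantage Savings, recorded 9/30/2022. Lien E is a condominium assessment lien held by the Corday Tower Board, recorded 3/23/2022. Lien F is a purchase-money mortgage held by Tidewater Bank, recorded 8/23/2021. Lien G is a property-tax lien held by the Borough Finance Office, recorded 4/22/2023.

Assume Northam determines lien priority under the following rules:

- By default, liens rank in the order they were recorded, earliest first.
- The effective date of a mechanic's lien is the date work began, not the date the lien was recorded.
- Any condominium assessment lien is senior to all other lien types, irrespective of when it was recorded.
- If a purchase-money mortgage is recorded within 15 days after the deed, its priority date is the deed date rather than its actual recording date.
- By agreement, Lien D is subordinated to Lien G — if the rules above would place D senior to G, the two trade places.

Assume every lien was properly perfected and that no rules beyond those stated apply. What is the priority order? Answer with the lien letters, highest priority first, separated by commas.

Effective dates: C relates back to 9/11/2021 (work commenced); F relates back to the deed date 8/16/2021.
As a condominium assessment lien, E is senior to every other lien.
Remaining liens by effective date: F (8/16/2021), C (9/11/2021), A (11/8/2021), D (9/30/2022), G (4/22/2023), B (6/12/2023).
D is senior to G before the subordination, so the two trade places.

E, F, C, A, G, D, B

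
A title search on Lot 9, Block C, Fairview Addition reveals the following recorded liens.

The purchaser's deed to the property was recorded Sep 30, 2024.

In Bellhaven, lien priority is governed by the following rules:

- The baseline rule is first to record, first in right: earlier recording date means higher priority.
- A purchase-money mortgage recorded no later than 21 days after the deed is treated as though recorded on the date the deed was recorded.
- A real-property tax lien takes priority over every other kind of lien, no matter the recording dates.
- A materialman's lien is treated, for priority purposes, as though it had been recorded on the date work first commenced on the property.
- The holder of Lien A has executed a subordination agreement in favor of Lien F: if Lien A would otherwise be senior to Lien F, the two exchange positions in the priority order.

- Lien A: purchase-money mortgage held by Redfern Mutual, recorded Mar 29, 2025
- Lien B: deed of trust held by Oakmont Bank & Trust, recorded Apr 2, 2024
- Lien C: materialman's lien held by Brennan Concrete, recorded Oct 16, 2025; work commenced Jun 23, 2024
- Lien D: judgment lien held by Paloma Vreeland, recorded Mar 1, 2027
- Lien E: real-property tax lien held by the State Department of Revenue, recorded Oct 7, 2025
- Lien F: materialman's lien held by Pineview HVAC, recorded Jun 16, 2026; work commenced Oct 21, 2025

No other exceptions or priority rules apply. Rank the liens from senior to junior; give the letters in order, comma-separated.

E, B, C, F, A, D

Effective dates: A was recorded 180 days after the deed — beyond 21 days — so no relation-back applies; C is treated as recorded Jun 23, 2024, the work-commencement date; F is treated as recorded Oct 21, 2025, the work-commencement date.
E, as a real-property tax lien, has superpriority and ranks first.
Among the remaining liens, by effective date: B (Apr 2, 2024), C (Jun 23, 2024), A (Mar 29, 2025), F (Oct 21, 2025), D (Mar 1, 2027).
A would otherwise be senior to F, so under the subordination agreement A and F exchange positions.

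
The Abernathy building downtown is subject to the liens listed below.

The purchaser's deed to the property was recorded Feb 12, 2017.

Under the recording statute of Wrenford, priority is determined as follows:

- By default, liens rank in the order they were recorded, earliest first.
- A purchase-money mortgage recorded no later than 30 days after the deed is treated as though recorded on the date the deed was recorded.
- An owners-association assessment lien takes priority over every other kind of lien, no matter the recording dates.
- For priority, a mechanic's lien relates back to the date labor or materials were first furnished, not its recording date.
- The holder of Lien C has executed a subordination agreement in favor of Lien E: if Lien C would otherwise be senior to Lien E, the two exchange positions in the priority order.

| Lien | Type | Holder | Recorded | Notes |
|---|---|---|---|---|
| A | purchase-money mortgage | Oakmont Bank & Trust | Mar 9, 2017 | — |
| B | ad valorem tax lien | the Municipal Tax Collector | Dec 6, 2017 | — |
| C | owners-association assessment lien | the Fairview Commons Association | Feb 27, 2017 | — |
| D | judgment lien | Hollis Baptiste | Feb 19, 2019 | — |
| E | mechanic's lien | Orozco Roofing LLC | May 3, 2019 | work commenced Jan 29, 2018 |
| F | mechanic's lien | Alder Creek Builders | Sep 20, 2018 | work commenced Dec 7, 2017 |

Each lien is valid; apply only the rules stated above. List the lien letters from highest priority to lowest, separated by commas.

First, effective dates: A was recorded within the 30-day window, so its effective date is the deed date Feb 12, 2017; E's effective date is Jan 29, 2018, when work began; F's effective date is Dec 7, 2017, when work began.
C is an owners-association assessment lien, so it outranks all other liens regardless of date.
Remaining liens by effective date: A (Feb 12, 2017), B (Dec 6, 2017), F (Dec 7, 2017), E (Jan 29, 2018), D (Feb 19, 2019).
C would otherwise be senior to E, so under the subordination agreement C and E exchange positions.

E, A, B, F, C, D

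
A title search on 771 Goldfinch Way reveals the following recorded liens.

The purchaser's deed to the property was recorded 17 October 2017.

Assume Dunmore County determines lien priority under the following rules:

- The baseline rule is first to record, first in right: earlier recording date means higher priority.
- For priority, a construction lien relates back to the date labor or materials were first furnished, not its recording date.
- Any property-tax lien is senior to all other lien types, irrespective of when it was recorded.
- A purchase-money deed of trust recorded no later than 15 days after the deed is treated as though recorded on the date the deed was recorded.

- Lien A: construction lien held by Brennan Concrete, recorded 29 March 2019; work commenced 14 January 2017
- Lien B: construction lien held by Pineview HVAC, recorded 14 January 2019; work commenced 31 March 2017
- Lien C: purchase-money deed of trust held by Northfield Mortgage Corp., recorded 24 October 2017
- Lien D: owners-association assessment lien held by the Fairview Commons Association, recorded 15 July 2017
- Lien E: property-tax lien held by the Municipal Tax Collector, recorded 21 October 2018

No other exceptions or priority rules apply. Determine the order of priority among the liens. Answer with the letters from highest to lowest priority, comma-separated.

First, effective dates: A's effective date is 14 January 2017, when work began; B is treated as recorded 31 March 2017, the work-commencement date; C was recorded within the 15-day window, so its effective date is the deed date 17 October 2017.
E is a property-tax lien, so it outranks all other liens regardless of date.
Ordering the rest by effective date: A (14 January 2017), B (31 March 2017), D (15 July 2017), C (17 October 2017).

E, A, B, D, C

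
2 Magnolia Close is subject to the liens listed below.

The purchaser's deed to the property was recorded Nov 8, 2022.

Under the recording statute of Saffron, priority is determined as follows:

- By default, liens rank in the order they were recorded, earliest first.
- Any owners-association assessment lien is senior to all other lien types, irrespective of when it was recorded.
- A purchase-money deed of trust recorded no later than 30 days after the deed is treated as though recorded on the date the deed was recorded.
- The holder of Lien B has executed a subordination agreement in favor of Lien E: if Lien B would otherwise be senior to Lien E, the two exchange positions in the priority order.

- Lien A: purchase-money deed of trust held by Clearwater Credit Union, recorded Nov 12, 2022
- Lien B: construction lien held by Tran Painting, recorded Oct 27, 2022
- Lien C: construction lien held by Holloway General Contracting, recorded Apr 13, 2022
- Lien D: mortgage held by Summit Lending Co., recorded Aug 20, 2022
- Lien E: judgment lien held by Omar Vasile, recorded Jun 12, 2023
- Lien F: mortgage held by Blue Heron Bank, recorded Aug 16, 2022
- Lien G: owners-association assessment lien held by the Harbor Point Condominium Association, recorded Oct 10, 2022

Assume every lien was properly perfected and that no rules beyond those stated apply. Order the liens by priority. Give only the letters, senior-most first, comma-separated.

Effective dates after the stated exceptions: A relates back to the deed date Nov 8, 2022.
As an owners-association assessment lien, G is senior to every other lien.
Remaining liens by effective date: C (Apr 13, 2022), F (Aug 16, 2022), D (Aug 20, 2022), B (Oct 27, 2022), A (Nov 8, 2022), E (Jun 12, 2023).
Because B would otherwise rank above E, the subordination swaps them.

G, C, F, D, E, A, B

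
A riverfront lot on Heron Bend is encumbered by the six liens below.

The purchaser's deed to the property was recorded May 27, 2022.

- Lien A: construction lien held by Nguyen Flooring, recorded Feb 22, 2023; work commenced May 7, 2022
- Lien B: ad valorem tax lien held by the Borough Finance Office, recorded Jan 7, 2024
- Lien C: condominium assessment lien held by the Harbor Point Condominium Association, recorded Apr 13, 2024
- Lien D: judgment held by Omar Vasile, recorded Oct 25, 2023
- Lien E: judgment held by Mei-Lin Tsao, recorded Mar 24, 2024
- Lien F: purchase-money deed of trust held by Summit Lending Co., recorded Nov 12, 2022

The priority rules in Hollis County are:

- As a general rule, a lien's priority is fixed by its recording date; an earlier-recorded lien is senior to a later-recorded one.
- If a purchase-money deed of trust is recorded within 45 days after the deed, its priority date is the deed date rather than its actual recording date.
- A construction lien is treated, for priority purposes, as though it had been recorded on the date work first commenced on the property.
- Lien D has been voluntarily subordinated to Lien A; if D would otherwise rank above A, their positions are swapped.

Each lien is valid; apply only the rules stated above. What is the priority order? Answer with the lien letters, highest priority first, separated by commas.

A, F, D, B, E, C

Adjusting effective dates: A relates back to May 7, 2022 (work commenced); F was recorded 169 days after the deed — beyond 45 days — so no relation-back applies.
By effective date, earliest first: A (May 7, 2022), F (Nov 12, 2022), D (Oct 25, 2023), B (Jan 7, 2024), E (Mar 24, 2024), C (Apr 13, 2024).
D already ranks below A; the subordination has no effect.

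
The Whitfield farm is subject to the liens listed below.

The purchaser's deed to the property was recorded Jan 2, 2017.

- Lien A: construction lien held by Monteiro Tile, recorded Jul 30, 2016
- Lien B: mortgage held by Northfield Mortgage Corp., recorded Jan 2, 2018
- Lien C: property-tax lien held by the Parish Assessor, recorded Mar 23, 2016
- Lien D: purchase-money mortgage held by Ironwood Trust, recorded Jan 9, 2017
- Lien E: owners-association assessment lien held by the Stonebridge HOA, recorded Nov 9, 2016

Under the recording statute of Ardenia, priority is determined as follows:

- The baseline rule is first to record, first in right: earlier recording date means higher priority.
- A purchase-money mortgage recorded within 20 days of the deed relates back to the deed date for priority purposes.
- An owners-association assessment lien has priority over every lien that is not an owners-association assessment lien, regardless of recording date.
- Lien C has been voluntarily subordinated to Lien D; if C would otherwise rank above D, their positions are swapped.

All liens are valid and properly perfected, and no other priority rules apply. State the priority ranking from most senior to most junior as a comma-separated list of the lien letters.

E, D, A, C, B

Effective dates after the stated exceptions: D was recorded within the 20-day window, so its effective date is the deed date Jan 2, 2017.
E, as an owners-association assessment lien, has superpriority and ranks first.
Ordering the rest by effective date: C (Mar 23, 2016), A (Jul 30, 2016), D (Jan 2, 2017), B (Jan 2, 2018).
C would otherwise be senior to D, so under the subordination agreement C and D exchange positions.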